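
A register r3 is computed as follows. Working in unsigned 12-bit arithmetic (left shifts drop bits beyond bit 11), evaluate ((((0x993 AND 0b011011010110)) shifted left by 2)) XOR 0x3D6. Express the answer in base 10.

414

0x993 = 100110010011
0b011011010110 = 011011010110
→ AND → 000010010010 = 146
→ shifted left by 2 (mod 2^12) → 001001001000 = 584
0x3D6 = 001111010110
→ XOR → 000110011110 = 414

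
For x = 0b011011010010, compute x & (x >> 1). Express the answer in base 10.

x = 11011010010 = 1746
x>>1 = 01101101001
AND  = 01001000000 = 576
(x & (x >> 1) has a 1 wherever x has two consecutive 1 bits.)

576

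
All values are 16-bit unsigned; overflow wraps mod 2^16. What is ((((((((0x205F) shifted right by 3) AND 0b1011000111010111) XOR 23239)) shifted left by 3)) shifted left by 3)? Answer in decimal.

45312

0x205F = 0010000001011111
→ shifted right by 3 → 0000010000001011 = 1035
0b1011000111010111 = 1011000111010111
→ AND → 0000000000000011 = 3
23239 = 0101101011000111
→ XOR → 0101101011000100 = 23236
→ shifted left by 3 (mod 2^16) → 1101011000100000 = 54816
→ shifted left by 3 (mod 2^16) → 1011000100000000 = 45312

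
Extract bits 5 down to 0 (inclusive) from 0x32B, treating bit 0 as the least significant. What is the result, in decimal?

43

v = 1100101011
Shift right by 0: 1100101011
Mask low 6 bits: 101011 = 43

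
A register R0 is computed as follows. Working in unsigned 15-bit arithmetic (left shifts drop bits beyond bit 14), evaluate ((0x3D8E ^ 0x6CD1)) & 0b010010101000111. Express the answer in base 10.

327

0x3D8E = 011110110001110
0x6CD1 = 110110011010001
→ ^ → 101000101011111 = 20831
0b010010101000111 = 010010101000111
→ & → 000000101000111 = 327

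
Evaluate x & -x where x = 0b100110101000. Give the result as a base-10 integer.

x = 100110101000 = 2472
-x (two's complement) = …011001011000
AND   = 000000001000 = 8
(x & -x isolates the lowest set bit of x.)

8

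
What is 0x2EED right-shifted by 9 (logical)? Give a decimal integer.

0x2EED = 10111011101101
shift right by 9 → 00000000010111 = 23
(equivalently, floor(12013 / 512))

23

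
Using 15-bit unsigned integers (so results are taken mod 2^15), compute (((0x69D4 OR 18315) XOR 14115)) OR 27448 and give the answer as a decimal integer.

0x69D4 = 110100111010100
18315 = 100011110001011
→ OR → 110111111011111 = 28639
14115 = 011011100100011
→ XOR → 101100011111100 = 22780
27448 = 110101100111000
→ OR → 111101111111100 = 31740

31740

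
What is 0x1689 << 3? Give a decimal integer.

46152

0x1689 = 0001011010001001
shift left by 3 → 1011010001001000 = 46152
(equivalently, 5769 × 2^3 = 5769 × 8)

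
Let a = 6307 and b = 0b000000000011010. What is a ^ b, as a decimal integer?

6307 = 1100010100011
b = 0000000011010
XOR → 1100010111001 = 6329

6329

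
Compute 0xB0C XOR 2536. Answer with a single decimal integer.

0xB0C = 101100001100
2536 = 100111101000
XOR → 001011100100 = 740

740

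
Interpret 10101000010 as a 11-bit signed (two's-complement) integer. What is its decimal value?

-702

pattern = 10101000010 (MSB is 1 ⇒ negative)
Invert: 01010111101, add 1 → 01010111110 = 702, so the value is -702.
(Equivalently: 1346 - 2^11 = 1346 - 2048 = -702.)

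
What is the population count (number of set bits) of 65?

2

65 = 1000001
Count the 1s: 1 + 1 = 2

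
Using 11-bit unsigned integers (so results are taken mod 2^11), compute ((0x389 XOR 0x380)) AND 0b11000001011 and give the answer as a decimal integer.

0x389 = 01110001001
0x380 = 01110000000
→ XOR → 00000001001 = 9
0b11000001011 = 11000001011
→ AND → 00000001001 = 9

9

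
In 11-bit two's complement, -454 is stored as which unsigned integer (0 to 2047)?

454 in 11 bits: 00111000110
Invert: 11000111001
Add 1:  11000111010 = 1594
(Check: 2^11 - 454 = 2048 - 454 = 1594.)

1594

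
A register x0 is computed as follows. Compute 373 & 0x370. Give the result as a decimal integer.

368

373 = 0101110101
0x370 = 1101110000
AND → 0101110000 = 368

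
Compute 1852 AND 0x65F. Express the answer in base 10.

1564

1852 = 11100111100
0x65F = 11001011111
AND → 11000011100 = 1564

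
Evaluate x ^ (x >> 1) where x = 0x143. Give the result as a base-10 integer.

482

x = 101000011 = 323
x>>1 = 010100001
XOR  = 111100010 = 482
(x ^ (x >> 1) gives the standard binary-reflected Gray code of x.)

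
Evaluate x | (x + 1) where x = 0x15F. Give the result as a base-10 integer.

x = 101011111 = 351
x + 1 = 101100000
OR    = 101111111 = 383
(x | (x + 1) sets the lowest cleared bit.)

383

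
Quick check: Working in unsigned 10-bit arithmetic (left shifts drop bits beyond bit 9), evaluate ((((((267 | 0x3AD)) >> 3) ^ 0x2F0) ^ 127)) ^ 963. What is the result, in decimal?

313

267 = 0100001011
0x3AD = 1110101101
→ | → 1110101111 = 943
→ >> 3 → 0001110101 = 117
0x2F0 = 1011110000
→ ^ → 1010000101 = 645
127 = 0001111111
→ ^ → 1011111010 = 762
963 = 1111000011
→ ^ → 0100111001 = 313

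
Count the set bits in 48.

48 = 110000
Count the 1s: 1 + 1 = 2

2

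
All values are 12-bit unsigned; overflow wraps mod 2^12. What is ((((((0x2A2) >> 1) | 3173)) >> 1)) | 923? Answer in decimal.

0x2A2 = 001010100010
→ >> 1 → 000101010001 = 337
3173 = 110001100101
→ | → 110101110101 = 3445
→ >> 1 → 011010111010 = 1722
923 = 001110011011
→ | → 011110111011 = 1979

1979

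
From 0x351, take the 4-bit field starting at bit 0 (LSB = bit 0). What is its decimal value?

v = 1101010001
Shift right by 0: 1101010001
Mask low 4 bits: 0001 = 1

1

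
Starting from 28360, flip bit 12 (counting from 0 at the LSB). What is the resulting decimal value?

x = 110111011001000
bit 12 is currently 0; toggle it via x ^ (1 << 12) = x ^ 4096
→ 111111011001000 = 32456

32456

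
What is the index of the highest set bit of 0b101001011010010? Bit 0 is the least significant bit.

0b101001011010010 = 101001011010010
The topmost 1 is at position 14 (since 2^14 = 16384 ≤ 21202 < 32768).

14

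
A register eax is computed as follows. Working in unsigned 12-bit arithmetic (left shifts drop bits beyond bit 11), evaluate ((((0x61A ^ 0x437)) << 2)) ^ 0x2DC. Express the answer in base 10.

2664

0x61A = 011000011010
0x437 = 010000110111
→ ^ → 001000101101 = 557
→ << 2 (mod 2^12) → 100010110100 = 2228
0x2DC = 001011011100
→ ^ → 101001101000 = 2664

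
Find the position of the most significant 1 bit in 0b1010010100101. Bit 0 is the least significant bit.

12

0b1010010100101 = 1010010100101
The topmost 1 is at position 12 (since 2^12 = 4096 ≤ 5285 < 8192).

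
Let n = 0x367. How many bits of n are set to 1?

7

0x367 = 1101100111
Count the 1s: 1 + 1 + 1 + 1 + 1 + 1 + 1 = 7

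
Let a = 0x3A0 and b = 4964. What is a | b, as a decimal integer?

5092

0x3A0 = 0001110100000
4964 = 1001101100100
 OR → 1001111100100 = 5092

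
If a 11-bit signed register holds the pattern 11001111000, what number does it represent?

-392

pattern = 11001111000 (MSB is 1 ⇒ negative)
Invert: 00110000111, add 1 → 00110001000 = 392, so the value is -392.
(Equivalently: 1656 - 2^11 = 1656 - 2048 = -392.)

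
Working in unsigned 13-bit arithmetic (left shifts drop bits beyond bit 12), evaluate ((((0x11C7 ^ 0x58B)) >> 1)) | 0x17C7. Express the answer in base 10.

8167

0x11C7 = 1000111000111
0x58B = 0010110001011
→ ^ → 1010001001100 = 5196
→ >> 1 → 0101000100110 = 2598
0x17C7 = 1011111000111
→ | → 1111111100111 = 8167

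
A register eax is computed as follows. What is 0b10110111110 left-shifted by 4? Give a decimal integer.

23520

x = 000010110111110
shift left by 4 → 101101111100000 = 23520
(equivalently, 1470 × 2^4 = 1470 × 16)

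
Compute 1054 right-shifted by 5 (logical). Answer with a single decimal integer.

1054 = 10000011110
shift right by 5 → 00000100000 = 32
(equivalently, floor(1054 / 32))

32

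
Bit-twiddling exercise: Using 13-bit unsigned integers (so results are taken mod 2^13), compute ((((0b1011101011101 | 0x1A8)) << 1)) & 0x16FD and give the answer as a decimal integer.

0b1011101011101 = 1011101011101
0x1A8 = 0000110101000
→ | → 1011111111101 = 6141
→ << 1 (mod 2^13) → 0111111111010 = 4090
0x16FD = 1011011111101
→ & → 0011011111000 = 1784

1784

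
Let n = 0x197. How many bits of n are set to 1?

0x197 = 110010111
Count the 1s: 1 + 1 + 1 + 1 + 1 + 1 = 6

6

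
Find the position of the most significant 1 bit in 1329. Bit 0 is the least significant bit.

10

1329 = 10100110001
The topmost 1 is at position 10 (since 2^10 = 1024 ≤ 1329 < 2048).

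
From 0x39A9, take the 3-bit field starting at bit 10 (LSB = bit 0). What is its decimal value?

6

v = 0011100110101001
Shift right by 10: 001110
Mask low 3 bits: 110 = 6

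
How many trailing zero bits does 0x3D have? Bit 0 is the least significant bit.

0x3D = 111101
Trailing zeros: 0, so the lowest set bit is bit 0 (value 1).

0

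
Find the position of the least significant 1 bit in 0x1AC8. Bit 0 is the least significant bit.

0x1AC8 = 1101011001000
Trailing zeros: 3, so the lowest set bit is bit 3 (value 8).

3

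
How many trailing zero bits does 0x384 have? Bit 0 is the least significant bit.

0x384 = 1110000100
Trailing zeros: 2, so the lowest set bit is bit 2 (value 4).

2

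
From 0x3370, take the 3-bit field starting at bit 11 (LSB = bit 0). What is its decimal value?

6

v = 0011001101110000
Shift right by 11: 00110
Mask low 3 bits: 110 = 6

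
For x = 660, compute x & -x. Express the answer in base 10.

x = 1010010100 = 660
-x (two's complement) = …0101101100
AND   = 0000000100 = 4
(x & -x isolates the lowest set bit of x.)

4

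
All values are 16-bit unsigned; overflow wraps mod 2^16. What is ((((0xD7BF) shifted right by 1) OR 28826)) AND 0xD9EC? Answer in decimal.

22988

0xD7BF = 1101011110111111
→ shifted right by 1 → 0110101111011111 = 27615
28826 = 0111000010011010
→ OR → 0111101111011111 = 31711
0xD9EC = 1101100111101100
→ AND → 0101100111001100 = 22988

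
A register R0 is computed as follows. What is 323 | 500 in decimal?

323 = 101000011
500 = 111110100
 OR → 111110111 = 503

503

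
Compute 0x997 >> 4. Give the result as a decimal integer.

153

0x997 = 100110010111
shift right by 4 → 000010011001 = 153
(equivalently, floor(2455 / 16))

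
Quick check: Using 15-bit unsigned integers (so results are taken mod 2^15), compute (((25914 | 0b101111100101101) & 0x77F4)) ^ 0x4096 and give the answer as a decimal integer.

14242

25914 = 110010100111010
0b101111100101101 = 101111100101101
→ | → 111111100111111 = 32575
0x77F4 = 111011111110100
→ & → 111011100110100 = 30516
0x4096 = 100000010010110
→ ^ → 011011110100010 = 14242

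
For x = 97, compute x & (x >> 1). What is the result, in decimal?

x = 1100001 = 97
x>>1 = 0110000
AND  = 0100000 = 32
(x & (x >> 1) has a 1 wherever x has two consecutive 1 bits.)

32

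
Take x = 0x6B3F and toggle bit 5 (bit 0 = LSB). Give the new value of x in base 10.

27423

x = 110101100111111
bit 5 is currently 1; toggle it via x ^ (1 << 5) = x ^ 32
→ 110101100011111 = 27423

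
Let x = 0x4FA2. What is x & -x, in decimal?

2

x = 100111110100010 = 20386
-x (two's complement) = …011000001011110
AND   = 000000000000010 = 2
(x & -x isolates the lowest set bit of x.)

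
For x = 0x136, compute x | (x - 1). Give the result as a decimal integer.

x = 100110110 = 310
x - 1 = 100110101
OR    = 100110111 = 311
(x | (x - 1) sets all bits below the lowest set bit.)

311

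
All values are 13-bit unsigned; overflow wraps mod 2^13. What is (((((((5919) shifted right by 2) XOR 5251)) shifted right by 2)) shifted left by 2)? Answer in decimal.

4420

5919 = 1011100011111
→ shifted right by 2 → 0010111000111 = 1479
5251 = 1010010000011
→ XOR → 1000101000100 = 4420
→ shifted right by 2 → 0010001010001 = 1105
→ shifted left by 2 (mod 2^13) → 1000101000100 = 4420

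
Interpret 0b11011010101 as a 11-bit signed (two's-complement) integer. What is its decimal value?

pattern = 11011010101 (MSB is 1 ⇒ negative)
Invert: 00100101010, add 1 → 00100101011 = 299, so the value is -299.
(Equivalently: 1749 - 2^11 = 1749 - 2048 = -299.)

-299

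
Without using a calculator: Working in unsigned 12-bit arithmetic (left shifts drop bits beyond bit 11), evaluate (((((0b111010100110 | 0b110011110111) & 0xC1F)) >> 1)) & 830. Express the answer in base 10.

0b111010100110 = 111010100110
0b110011110111 = 110011110111
→ | → 111011110111 = 3831
0xC1F = 110000011111
→ & → 110000010111 = 3095
→ >> 1 → 011000001011 = 1547
830 = 001100111110
→ & → 001000001010 = 522

522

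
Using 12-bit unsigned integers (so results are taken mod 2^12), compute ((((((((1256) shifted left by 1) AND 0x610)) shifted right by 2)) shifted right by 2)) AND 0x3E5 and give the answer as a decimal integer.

1

1256 = 010011101000
→ shifted left by 1 (mod 2^12) → 100111010000 = 2512
0x610 = 011000010000
→ AND → 000000010000 = 16
→ shifted right by 2 → 000000000100 = 4
→ shifted right by 2 → 000000000001 = 1
0x3E5 = 001111100101
→ AND → 000000000001 = 1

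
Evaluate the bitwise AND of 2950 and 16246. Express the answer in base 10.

2950 = 00101110000110
16246 = 11111101110110
AND → 00101100000110 = 2822

2822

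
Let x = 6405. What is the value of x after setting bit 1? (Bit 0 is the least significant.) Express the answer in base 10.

6407

x = 1100100000101
bit 1 is currently 0; set it via x | (1 << 1) = x | 2
→ 1100100000111 = 6407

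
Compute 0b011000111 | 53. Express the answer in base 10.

247

a = 11000111
53 = 00110101
 OR → 11110111 = 247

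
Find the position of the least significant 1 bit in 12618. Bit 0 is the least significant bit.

1

12618 = 11000101001010
Trailing zeros: 1, so the lowest set bit is bit 1 (value 2).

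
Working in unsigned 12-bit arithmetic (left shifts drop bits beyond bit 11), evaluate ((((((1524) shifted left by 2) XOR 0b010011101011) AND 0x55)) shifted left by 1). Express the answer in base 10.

1524 = 010111110100
→ shifted left by 2 (mod 2^12) → 011111010000 = 2000
0b010011101011 = 010011101011
→ XOR → 001100111011 = 827
0x55 = 000001010101
→ AND → 000000010001 = 17
→ shifted left by 1 (mod 2^12) → 000000100010 = 34

34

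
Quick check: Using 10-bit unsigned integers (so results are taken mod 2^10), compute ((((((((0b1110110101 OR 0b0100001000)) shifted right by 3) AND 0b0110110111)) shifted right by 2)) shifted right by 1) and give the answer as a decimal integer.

0b1110110101 = 1110110101
0b0100001000 = 0100001000
→ OR → 1110111101 = 957
→ shifted right by 3 → 0001110111 = 119
0b0110110111 = 0110110111
→ AND → 0000110111 = 55
→ shifted right by 2 → 0000001101 = 13
→ shifted right by 1 → 0000000110 = 6

6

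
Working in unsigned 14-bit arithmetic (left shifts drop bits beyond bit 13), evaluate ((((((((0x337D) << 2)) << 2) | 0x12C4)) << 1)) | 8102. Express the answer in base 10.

0x337D = 11001101111101
→ << 2 (mod 2^14) → 00110111110100 = 3572
→ << 2 (mod 2^14) → 11011111010000 = 14288
0x12C4 = 01001011000100
→ | → 11011111010100 = 14292
→ << 1 (mod 2^14) → 10111110101000 = 12200
8102 = 01111110100110
→ | → 11111110101110 = 16302

16302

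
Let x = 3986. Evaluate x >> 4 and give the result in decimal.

3986 = 111110010010
shift right by 4 → 000011111001 = 249
(equivalently, floor(3986 / 16))

249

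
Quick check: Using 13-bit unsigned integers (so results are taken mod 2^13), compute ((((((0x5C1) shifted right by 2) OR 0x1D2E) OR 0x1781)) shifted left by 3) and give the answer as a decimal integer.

8184

0x5C1 = 0010111000001
→ shifted right by 2 → 0000101110000 = 368
0x1D2E = 1110100101110
→ OR → 1110101111110 = 7550
0x1781 = 1011110000001
→ OR → 1111111111111 = 8191
→ shifted left by 3 (mod 2^13) → 1111111111000 = 8184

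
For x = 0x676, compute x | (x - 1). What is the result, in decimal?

1655

x = 11001110110 = 1654
x - 1 = 11001110101
OR    = 11001110111 = 1655
(x | (x - 1) sets all bits below the lowest set bit.)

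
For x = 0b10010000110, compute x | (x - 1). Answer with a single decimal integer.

x = 10010000110 = 1158
x - 1 = 10010000101
OR    = 10010000111 = 1159
(x | (x - 1) sets all bits below the lowest set bit.)

1159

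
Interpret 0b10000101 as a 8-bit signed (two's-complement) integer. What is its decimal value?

-123

pattern = 10000101 (MSB is 1 ⇒ negative)
Invert: 01111010, add 1 → 01111011 = 123, so the value is -123.
(Equivalently: 133 - 2^8 = 133 - 256 = -123.)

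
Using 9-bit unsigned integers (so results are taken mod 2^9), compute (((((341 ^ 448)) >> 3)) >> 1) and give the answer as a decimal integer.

341 = 101010101
448 = 111000000
→ ^ → 010010101 = 149
→ >> 3 → 000010010 = 18
→ >> 1 → 000001001 = 9

9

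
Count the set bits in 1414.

1414 = 10110000110
Count the 1s: 1 + 1 + 1 + 1 + 1 = 5

5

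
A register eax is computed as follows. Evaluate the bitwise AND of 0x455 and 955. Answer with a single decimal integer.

0x455 = 10001010101
955 = 01110111011
AND → 00000010001 = 17

17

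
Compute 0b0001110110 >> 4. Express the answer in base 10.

7

x = 1110110
shift right by 4 → 0000111 = 7
(equivalently, floor(118 / 16))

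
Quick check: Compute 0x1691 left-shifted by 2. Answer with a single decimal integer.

0x1691 = 001011010010001
shift left by 2 → 101101001000100 = 23108
(equivalently, 5777 × 2^2 = 5777 × 4)

23108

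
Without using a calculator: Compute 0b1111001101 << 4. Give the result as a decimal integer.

15568

x = 00001111001101
shift left by 4 → 11110011010000 = 15568
(equivalently, 973 × 2^4 = 973 × 16)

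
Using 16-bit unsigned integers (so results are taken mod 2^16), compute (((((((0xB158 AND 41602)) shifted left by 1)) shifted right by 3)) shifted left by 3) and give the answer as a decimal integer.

16384

0xB158 = 1011000101011000
41602 = 1010001010000010
→ AND → 1010000000000000 = 40960
→ shifted left by 1 (mod 2^16) → 0100000000000000 = 16384
→ shifted right by 3 → 0000100000000000 = 2048
→ shifted left by 3 (mod 2^16) → 0100000000000000 = 16384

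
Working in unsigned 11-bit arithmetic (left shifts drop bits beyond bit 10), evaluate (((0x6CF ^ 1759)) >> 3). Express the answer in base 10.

2

0x6CF = 11011001111
1759 = 11011011111
→ ^ → 00000010000 = 16
→ >> 3 → 00000000010 = 2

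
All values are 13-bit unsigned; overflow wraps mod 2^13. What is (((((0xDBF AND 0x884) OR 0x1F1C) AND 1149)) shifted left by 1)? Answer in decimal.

2104

0xDBF = 0110110111111
0x884 = 0100010000100
→ AND → 0100010000100 = 2180
0x1F1C = 1111100011100
→ OR → 1111110011100 = 8092
1149 = 0010001111101
→ AND → 0010000011100 = 1052
→ shifted left by 1 (mod 2^13) → 0100000111000 = 2104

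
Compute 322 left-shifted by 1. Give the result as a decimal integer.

644

322 = 0101000010
shift left by 1 → 1010000100 = 644
(equivalently, 322 × 2^1 = 322 × 2)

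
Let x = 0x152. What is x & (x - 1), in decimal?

336

x = 101010010 = 338
x - 1 = 101010001
AND   = 101010000 = 336
(x & (x - 1) clears the lowest set bit of x.)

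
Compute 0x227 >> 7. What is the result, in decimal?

4

0x227 = 1000100111
shift right by 7 → 0000000100 = 4
(equivalently, floor(551 / 128))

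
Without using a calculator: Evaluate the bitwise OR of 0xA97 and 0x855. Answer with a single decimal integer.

0xA97 = 101010010111
0x855 = 100001010101
 OR → 101011010111 = 2775

2775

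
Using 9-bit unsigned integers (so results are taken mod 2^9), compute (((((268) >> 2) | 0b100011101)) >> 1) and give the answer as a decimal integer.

175

268 = 100001100
→ >> 2 → 001000011 = 67
0b100011101 = 100011101
→ | → 101011111 = 351
→ >> 1 → 010101111 = 175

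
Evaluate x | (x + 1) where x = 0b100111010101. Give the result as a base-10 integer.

x = 100111010101 = 2517
x + 1 = 100111010110
OR    = 100111010111 = 2519
(x | (x + 1) sets the lowest cleared bit.)

2519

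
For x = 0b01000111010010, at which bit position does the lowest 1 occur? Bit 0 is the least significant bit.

1

0b01000111010010 = 1000111010010
Trailing zeros: 1, so the lowest set bit is bit 1 (value 2).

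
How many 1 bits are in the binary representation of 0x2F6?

0x2F6 = 1011110110
Count the 1s: 1 + 1 + 1 + 1 + 1 + 1 + 1 = 7

7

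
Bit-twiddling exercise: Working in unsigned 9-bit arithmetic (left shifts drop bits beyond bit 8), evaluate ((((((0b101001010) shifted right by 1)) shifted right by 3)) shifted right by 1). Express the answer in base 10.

10

0b101001010 = 101001010
→ shifted right by 1 → 010100101 = 165
→ shifted right by 3 → 000010100 = 20
→ shifted right by 1 → 000001010 = 10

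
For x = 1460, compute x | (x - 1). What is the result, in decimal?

1463

x = 10110110100 = 1460
x - 1 = 10110110011
OR    = 10110110111 = 1463
(x | (x - 1) sets all bits below the lowest set bit.)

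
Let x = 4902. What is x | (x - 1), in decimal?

x = 1001100100110 = 4902
x - 1 = 1001100100101
OR    = 1001100100111 = 4903
(x | (x - 1) sets all bits below the lowest set bit.)

4903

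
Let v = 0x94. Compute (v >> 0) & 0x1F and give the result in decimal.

20

v = 010010100
Shift right by 0: 010010100
Mask low 5 bits: 10100 = 20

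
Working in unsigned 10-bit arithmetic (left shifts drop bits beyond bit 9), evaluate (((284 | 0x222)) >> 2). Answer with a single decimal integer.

284 = 0100011100
0x222 = 1000100010
→ | → 1100111110 = 830
→ >> 2 → 0011001111 = 207

207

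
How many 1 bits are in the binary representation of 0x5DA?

7

0x5DA = 10111011010
Count the 1s: 1 + 1 + 1 + 1 + 1 + 1 + 1 = 7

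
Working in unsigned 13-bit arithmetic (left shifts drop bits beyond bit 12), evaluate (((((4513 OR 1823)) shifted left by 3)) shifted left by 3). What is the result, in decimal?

4032

4513 = 1000110100001
1823 = 0011100011111
→ OR → 1011110111111 = 6079
→ shifted left by 3 (mod 2^13) → 1110111111000 = 7672
→ shifted left by 3 (mod 2^13) → 0111111000000 = 4032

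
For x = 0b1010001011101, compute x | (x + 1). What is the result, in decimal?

x = 1010001011101 = 5213
x + 1 = 1010001011110
OR    = 1010001011111 = 5215
(x | (x + 1) sets the lowest cleared bit.)

5215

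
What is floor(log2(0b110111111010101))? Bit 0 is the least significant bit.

0b110111111010101 = 110111111010101
The topmost 1 is at position 14 (since 2^14 = 16384 ≤ 28629 < 32768).

14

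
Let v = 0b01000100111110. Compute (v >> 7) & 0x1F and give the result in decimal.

v = 01000100111110
Shift right by 7: 0100010
Mask low 5 bits: 00010 = 2

2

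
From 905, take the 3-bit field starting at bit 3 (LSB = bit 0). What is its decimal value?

v = 1110001001
Shift right by 3: 1110001
Mask low 3 bits: 001 = 1

1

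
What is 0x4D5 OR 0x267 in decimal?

1783

0x4D5 = 10011010101
0x267 = 01001100111
 OR → 11011110111 = 1783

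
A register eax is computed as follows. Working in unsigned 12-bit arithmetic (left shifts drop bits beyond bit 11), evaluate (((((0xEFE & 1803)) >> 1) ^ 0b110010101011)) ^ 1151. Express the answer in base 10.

0xEFE = 111011111110
1803 = 011100001011
→ & → 011000001010 = 1546
→ >> 1 → 001100000101 = 773
0b110010101011 = 110010101011
→ ^ → 111110101110 = 4014
1151 = 010001111111
→ ^ → 101111010001 = 3025

3025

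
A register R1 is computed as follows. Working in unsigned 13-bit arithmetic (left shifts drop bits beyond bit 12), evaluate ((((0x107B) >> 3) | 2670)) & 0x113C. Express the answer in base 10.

44

0x107B = 1000001111011
→ >> 3 → 0001000001111 = 527
2670 = 0101001101110
→ | → 0101001101111 = 2671
0x113C = 1000100111100
→ & → 0000000101100 = 44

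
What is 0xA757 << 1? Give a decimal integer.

85678

0xA757 = 01010011101010111
shift left by 1 → 10100111010101110 = 85678
(equivalently, 42839 × 2^1 = 42839 × 2)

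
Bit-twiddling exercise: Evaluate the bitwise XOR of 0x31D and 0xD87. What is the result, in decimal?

0x31D = 001100011101
0xD87 = 110110000111
XOR → 111010011010 = 3738

3738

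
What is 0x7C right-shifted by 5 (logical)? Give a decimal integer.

3

0x7C = 1111100
shift right by 5 → 0000011 = 3
(equivalently, floor(124 / 32))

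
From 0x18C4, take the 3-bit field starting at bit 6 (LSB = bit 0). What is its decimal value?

v = 0001100011000100
Shift right by 6: 0001100011
Mask low 3 bits: 011 = 3

3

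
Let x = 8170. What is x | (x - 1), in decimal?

x = 1111111101010 = 8170
x - 1 = 1111111101001
OR    = 1111111101011 = 8171
(x | (x - 1) sets all bits below the lowest set bit.)

8171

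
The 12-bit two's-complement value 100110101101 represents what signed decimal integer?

-1619

pattern = 100110101101 (MSB is 1 ⇒ negative)
Invert: 011001010010, add 1 → 011001010011 = 1619, so the value is -1619.
(Equivalently: 2477 - 2^12 = 2477 - 4096 = -1619.)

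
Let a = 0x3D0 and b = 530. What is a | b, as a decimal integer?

0x3D0 = 1111010000
530 = 1000010010
 OR → 1111010010 = 978

978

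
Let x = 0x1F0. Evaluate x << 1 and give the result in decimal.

0x1F0 = 0111110000
shift left by 1 → 1111100000 = 992
(equivalently, 496 × 2^1 = 496 × 2)

992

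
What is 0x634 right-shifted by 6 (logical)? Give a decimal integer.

0x634 = 11000110100
shift right by 6 → 00000011000 = 24
(equivalently, floor(1588 / 64))

24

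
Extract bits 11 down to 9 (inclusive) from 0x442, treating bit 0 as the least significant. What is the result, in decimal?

2

v = 0010001000010
Shift right by 9: 0010
Mask low 3 bits: 010 = 2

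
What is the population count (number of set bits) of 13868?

7

13868 = 11011000101100
Count the 1s: 1 + 1 + 1 + 1 + 1 + 1 + 1 = 7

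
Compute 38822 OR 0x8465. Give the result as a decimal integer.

38887

38822 = 1001011110100110
0x8465 = 1000010001100101
 OR → 1001011111100111 = 38887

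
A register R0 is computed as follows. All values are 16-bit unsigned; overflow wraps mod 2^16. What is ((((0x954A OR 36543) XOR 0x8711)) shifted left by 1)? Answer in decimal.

0x954A = 1001010101001010
36543 = 1000111010111111
→ OR → 1001111111111111 = 40959
0x8711 = 1000011100010001
→ XOR → 0001100011101110 = 6382
→ shifted left by 1 (mod 2^16) → 0011000111011100 = 12764

12764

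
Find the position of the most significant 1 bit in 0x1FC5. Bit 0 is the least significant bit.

12

0x1FC5 = 1111111000101
The topmost 1 is at position 12 (since 2^12 = 4096 ≤ 8133 < 8192).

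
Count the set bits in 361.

5

361 = 101101001
Count the 1s: 1 + 1 + 1 + 1 + 1 = 5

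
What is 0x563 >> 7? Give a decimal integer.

0x563 = 10101100011
shift right by 7 → 00000001010 = 10
(equivalently, floor(1379 / 128))

10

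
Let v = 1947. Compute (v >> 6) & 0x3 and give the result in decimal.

v = 011110011011
Shift right by 6: 011110
Mask low 2 bits: 10 = 2

2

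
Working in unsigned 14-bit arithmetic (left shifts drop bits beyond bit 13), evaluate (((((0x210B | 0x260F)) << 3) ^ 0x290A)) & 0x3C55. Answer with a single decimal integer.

4176

0x210B = 10000100001011
0x260F = 10011000001111
→ | → 10011100001111 = 9999
→ << 3 (mod 2^14) → 11100001111000 = 14456
0x290A = 10100100001010
→ ^ → 01000101110010 = 4466
0x3C55 = 11110001010101
→ & → 01000001010000 = 4176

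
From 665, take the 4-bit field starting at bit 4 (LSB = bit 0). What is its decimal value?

v = 01010011001
Shift right by 4: 0101001
Mask low 4 bits: 1001 = 9

9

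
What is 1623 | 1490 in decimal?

1623 = 11001010111
1490 = 10111010010
 OR → 11111010111 = 2007

2007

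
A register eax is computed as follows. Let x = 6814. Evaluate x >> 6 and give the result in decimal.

6814 = 1101010011110
shift right by 6 → 0000001101010 = 106
(equivalently, floor(6814 / 64))

106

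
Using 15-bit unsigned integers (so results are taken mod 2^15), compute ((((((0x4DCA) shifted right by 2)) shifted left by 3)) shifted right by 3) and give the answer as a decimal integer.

882

0x4DCA = 100110111001010
→ shifted right by 2 → 001001101110010 = 4978
→ shifted left by 3 (mod 2^15) → 001101110010000 = 7056
→ shifted right by 3 → 000001101110010 = 882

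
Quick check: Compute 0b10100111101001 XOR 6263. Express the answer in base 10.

12702

a = 10100111101001
6263 = 01100001110111
XOR → 11000110011110 = 12702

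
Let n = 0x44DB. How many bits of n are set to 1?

0x44DB = 100010011011011
Count the 1s: 1 + 1 + 1 + 1 + 1 + 1 + 1 + 1 = 8

8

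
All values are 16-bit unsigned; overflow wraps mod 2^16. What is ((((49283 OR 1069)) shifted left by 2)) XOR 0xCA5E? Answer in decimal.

55522

49283 = 1100000010000011
1069 = 0000010000101101
→ OR → 1100010010101111 = 50351
→ shifted left by 2 (mod 2^16) → 0001001010111100 = 4796
0xCA5E = 1100101001011110
→ XOR → 1101100011100010 = 55522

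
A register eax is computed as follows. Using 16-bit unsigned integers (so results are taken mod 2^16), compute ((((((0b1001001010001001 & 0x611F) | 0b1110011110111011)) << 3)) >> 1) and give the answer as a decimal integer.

7916

0b1001001010001001 = 1001001010001001
0x611F = 0110000100011111
→ & → 0000000000001001 = 9
0b1110011110111011 = 1110011110111011
→ | → 1110011110111011 = 59323
→ << 3 (mod 2^16) → 0011110111011000 = 15832
→ >> 1 → 0001111011101100 = 7916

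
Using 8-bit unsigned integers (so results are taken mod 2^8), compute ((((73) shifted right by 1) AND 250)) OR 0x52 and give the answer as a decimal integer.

114

73 = 01001001
→ shifted right by 1 → 00100100 = 36
250 = 11111010
→ AND → 00100000 = 32
0x52 = 01010010
→ OR → 01110010 = 114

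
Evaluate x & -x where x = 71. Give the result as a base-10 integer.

1

x = 1000111 = 71
-x (two's complement) = …0111001
AND   = 0000001 = 1
(x & -x isolates the lowest set bit of x.)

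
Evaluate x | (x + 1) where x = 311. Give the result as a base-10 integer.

319

x = 100110111 = 311
x + 1 = 100111000
OR    = 100111111 = 319
(x | (x + 1) sets the lowest cleared bit.)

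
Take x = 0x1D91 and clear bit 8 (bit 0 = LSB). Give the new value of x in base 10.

7313

x = 1110110010001
bit 8 is currently 1; clear it via x & ~(1 << 8) = x & ~256
→ 1110010010001 = 7313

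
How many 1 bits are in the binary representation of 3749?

3749 = 111010100101
Count the 1s: 1 + 1 + 1 + 1 + 1 + 1 + 1 = 7

7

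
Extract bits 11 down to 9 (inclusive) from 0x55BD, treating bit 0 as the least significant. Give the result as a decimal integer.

v = 101010110111101
Shift right by 9: 101010
Mask low 3 bits: 010 = 2

2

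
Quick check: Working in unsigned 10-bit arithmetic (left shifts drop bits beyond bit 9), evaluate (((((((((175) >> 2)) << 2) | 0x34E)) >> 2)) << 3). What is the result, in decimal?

984

175 = 0010101111
→ >> 2 → 0000101011 = 43
→ << 2 (mod 2^10) → 0010101100 = 172
0x34E = 1101001110
→ | → 1111101110 = 1006
→ >> 2 → 0011111011 = 251
→ << 3 (mod 2^10) → 1111011000 = 984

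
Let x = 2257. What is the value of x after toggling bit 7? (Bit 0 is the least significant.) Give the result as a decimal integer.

x = 100011010001
bit 7 is currently 1; toggle it via x ^ (1 << 7) = x ^ 128
→ 100001010001 = 2129

2129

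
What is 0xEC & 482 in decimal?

0xEC = 011101100
482 = 111100010
AND → 011100000 = 224

224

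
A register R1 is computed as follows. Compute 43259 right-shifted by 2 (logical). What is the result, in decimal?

10814

43259 = 1010100011111011
shift right by 2 → 0010101000111110 = 10814
(equivalently, floor(43259 / 4))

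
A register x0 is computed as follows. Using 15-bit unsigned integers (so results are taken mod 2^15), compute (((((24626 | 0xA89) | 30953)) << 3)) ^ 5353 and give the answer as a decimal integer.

17201

24626 = 110000000110010
0xA89 = 000101010001001
→ | → 110101010111011 = 27323
30953 = 111100011101001
→ | → 111101011111011 = 31483
→ << 3 (mod 2^15) → 101011111011000 = 22488
5353 = 001010011101001
→ ^ → 100001100110001 = 17201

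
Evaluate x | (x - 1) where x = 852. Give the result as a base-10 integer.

x = 1101010100 = 852
x - 1 = 1101010011
OR    = 1101010111 = 855
(x | (x - 1) sets all bits below the lowest set bit.)

855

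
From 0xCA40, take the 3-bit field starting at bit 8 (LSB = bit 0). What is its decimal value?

2

v = 1100101001000000
Shift right by 8: 11001010
Mask low 3 bits: 010 = 2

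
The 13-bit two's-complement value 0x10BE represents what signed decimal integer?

-3906

pattern = 1000010111110 (MSB is 1 ⇒ negative)
Invert: 0111101000001, add 1 → 0111101000010 = 3906, so the value is -3906.
(Equivalently: 4286 - 2^13 = 4286 - 8192 = -3906.)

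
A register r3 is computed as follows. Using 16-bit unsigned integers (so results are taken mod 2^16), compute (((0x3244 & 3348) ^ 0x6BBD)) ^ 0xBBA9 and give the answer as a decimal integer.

53264

0x3244 = 0011001001000100
3348 = 0000110100010100
→ & → 0000000000000100 = 4
0x6BBD = 0110101110111101
→ ^ → 0110101110111001 = 27577
0xBBA9 = 1011101110101001
→ ^ → 1101000000010000 = 53264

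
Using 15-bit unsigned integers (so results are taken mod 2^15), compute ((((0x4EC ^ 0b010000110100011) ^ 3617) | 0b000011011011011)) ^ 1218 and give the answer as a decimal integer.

0x4EC = 000010011101100
0b010000110100011 = 010000110100011
→ ^ → 010010101001111 = 9551
3617 = 000111000100001
→ ^ → 010101101101110 = 11118
0b000011011011011 = 000011011011011
→ | → 010111111111111 = 12287
1218 = 000010011000010
→ ^ → 010101100111101 = 11069

11069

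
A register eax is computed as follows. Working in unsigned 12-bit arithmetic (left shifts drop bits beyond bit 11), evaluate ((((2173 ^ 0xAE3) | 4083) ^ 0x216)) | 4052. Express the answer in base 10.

2173 = 100001111101
0xAE3 = 101011100011
→ ^ → 001010011110 = 670
4083 = 111111110011
→ | → 111111111111 = 4095
0x216 = 001000010110
→ ^ → 110111101001 = 3561
4052 = 111111010100
→ | → 111111111101 = 4093

4093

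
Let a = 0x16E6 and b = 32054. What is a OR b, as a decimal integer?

0x16E6 = 001011011100110
32054 = 111110100110110
 OR → 111111111110110 = 32758

32758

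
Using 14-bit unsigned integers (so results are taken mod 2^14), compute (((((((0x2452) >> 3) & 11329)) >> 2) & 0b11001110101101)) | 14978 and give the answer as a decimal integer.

0x2452 = 10010001010010
→ >> 3 → 00010010001010 = 1162
11329 = 10110001000001
→ & → 00010000000000 = 1024
→ >> 2 → 00000100000000 = 256
0b11001110101101 = 11001110101101
→ & → 00000100000000 = 256
14978 = 11101010000010
→ | → 11101110000010 = 15234

15234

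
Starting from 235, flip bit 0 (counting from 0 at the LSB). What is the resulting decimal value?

234

x = 011101011
bit 0 is currently 1; toggle it via x ^ (1 << 0) = x ^ 1
→ 011101010 = 234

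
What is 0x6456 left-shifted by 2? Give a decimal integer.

0x6456 = 00110010001010110
shift left by 2 → 11001000101011000 = 102744
(equivalently, 25686 × 2^2 = 25686 × 4)

102744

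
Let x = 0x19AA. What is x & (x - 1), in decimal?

x = 1100110101010 = 6570
x - 1 = 1100110101001
AND   = 1100110101000 = 6568
(x & (x - 1) clears the lowest set bit of x.)

6568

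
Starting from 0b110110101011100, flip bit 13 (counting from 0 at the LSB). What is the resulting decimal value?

x = 110110101011100
bit 13 is currently 1; toggle it via x ^ (1 << 13) = x ^ 8192
→ 100110101011100 = 19804

19804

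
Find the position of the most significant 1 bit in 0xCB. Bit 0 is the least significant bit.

0xCB = 11001011
The topmost 1 is at position 7 (since 2^7 = 128 ≤ 203 < 256).

7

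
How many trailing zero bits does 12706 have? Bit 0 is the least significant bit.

1

12706 = 11000110100010
Trailing zeros: 1, so the lowest set bit is bit 1 (value 2).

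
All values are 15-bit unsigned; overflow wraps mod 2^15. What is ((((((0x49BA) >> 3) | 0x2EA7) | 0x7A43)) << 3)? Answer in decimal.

32696

0x49BA = 100100110111010
→ >> 3 → 000100100110111 = 2359
0x2EA7 = 010111010100111
→ | → 010111110110111 = 12215
0x7A43 = 111101001000011
→ | → 111111111110111 = 32759
→ << 3 (mod 2^15) → 111111110111000 = 32696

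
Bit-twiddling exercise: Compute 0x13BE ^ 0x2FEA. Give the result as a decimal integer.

15444

0x13BE = 01001110111110
0x2FEA = 10111111101010
XOR → 11110001010100 = 15444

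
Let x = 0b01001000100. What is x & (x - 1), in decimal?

x = 1001000100 = 580
x - 1 = 1001000011
AND   = 1001000000 = 576
(x & (x - 1) clears the lowest set bit of x.)

576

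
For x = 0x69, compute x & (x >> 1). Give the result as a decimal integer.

x = 1101001 = 105
x>>1 = 0110100
AND  = 0100000 = 32
(x & (x >> 1) has a 1 wherever x has two consecutive 1 bits.)

32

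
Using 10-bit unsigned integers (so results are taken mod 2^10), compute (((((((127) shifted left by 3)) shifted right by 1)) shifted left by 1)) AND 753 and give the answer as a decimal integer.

127 = 0001111111
→ shifted left by 3 (mod 2^10) → 1111111000 = 1016
→ shifted right by 1 → 0111111100 = 508
→ shifted left by 1 (mod 2^10) → 1111111000 = 1016
753 = 1011110001
→ AND → 1011110000 = 752

752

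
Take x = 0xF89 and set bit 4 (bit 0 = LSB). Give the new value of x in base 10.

x = 00111110001001
bit 4 is currently 0; set it via x | (1 << 4) = x | 16
→ 00111110011001 = 3993

3993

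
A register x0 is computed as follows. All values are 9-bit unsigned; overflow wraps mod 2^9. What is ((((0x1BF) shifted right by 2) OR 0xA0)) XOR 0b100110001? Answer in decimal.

478

0x1BF = 110111111
→ shifted right by 2 → 001101111 = 111
0xA0 = 010100000
→ OR → 011101111 = 239
0b100110001 = 100110001
→ XOR → 111011110 = 478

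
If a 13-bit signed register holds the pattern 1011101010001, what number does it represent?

pattern = 1011101010001 (MSB is 1 ⇒ negative)
Invert: 0100010101110, add 1 → 0100010101111 = 2223, so the value is -2223.
(Equivalently: 5969 - 2^13 = 5969 - 8192 = -2223.)

-2223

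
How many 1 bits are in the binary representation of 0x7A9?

7

0x7A9 = 11110101001
Count the 1s: 1 + 1 + 1 + 1 + 1 + 1 + 1 = 7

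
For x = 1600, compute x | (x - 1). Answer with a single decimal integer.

x = 11001000000 = 1600
x - 1 = 11000111111
OR    = 11001111111 = 1663
(x | (x - 1) sets all bits below the lowest set bit.)

1663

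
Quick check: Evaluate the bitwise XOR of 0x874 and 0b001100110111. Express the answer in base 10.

0x874 = 100001110100
b = 001100110111
XOR → 101101000011 = 2883

2883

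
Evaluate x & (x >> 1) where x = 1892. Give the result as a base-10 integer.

800

x = 11101100100 = 1892
x>>1 = 01110110010
AND  = 01100100000 = 800
(x & (x >> 1) has a 1 wherever x has two consecutive 1 bits.)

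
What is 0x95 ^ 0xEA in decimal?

0x95 = 10010101
0xEA = 11101010
XOR → 01111111 = 127

127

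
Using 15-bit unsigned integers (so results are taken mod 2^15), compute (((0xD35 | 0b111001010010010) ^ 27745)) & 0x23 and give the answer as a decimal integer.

2

0xD35 = 000110100110101
0b111001010010010 = 111001010010010
→ | → 111111110110111 = 32695
27745 = 110110001100001
→ ^ → 001001111010110 = 5078
0x23 = 000000000100011
→ & → 000000000000010 = 2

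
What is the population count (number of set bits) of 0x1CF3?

9

0x1CF3 = 1110011110011
Count the 1s: 1 + 1 + 1 + 1 + 1 + 1 + 1 + 1 + 1 = 9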